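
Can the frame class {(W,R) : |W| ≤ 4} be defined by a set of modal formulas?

Modal frame validity is preserved under disjoint unions.
Any modal formula valid on each of 5 disjoint one-world frames is valid on their disjoint union (validity is preserved under disjoint unions). Each one-world frame has |W|=1≤4, but the union has |W|=5.
So the class is not modally definable.

No — not modally definable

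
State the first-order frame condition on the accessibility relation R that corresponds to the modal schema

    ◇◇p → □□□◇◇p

∀x ∀y ∀z ((xR²y ∧ xR³z) → ∃w (y = w ∧ zR²w))

This is a Sahlqvist (Geach-type) schema ◇^2□^0p → □^3◇^2p.
First-order correspondent: ∀x ∀y ∀z ((xR²y ∧ xR³z) → ∃w (y = w ∧ zR²w)).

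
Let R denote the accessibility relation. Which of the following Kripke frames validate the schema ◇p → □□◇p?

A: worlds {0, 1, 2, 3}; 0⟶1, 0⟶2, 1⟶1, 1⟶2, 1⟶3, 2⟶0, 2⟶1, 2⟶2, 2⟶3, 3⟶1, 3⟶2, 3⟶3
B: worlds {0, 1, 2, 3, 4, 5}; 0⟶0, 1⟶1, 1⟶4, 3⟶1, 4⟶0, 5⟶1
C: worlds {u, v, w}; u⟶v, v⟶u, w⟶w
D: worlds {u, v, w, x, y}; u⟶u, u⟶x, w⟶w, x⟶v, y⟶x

C

This is the axiom for a generalized confluence (Geach) condition; its first-order frame correspondent is ∀x ∀y ∀z ((xRy ∧ xR²z) → ∃w (y = w ∧ zRw)).
A: fails — 1R3, 1R²0 but no w with 3=w and 0Rw.
B: fails — 1R1, 1R²0 but no w with 1=w and 0Rw.
C: satisfies the condition.
D: fails — uRu, uR²v but no t with u=t and vRt.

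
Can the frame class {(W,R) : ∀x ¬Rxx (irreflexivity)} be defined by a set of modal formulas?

If a class were modally definable it would be closed under surjective bounded morphisms (Goldblatt–Thomason).
The 3-cycle (worlds 0,1,2 with 0→1→2→0) is irreflexive, and the map sending every world to a single reflexive point • is a surjective bounded morphism (forth: every edge maps to (•,•); back: every world has a successor). So any modal formula valid on the 3-cycle is also valid on the reflexive point, which is not irreflexive.
So the class is not modally definable.

Not modally definable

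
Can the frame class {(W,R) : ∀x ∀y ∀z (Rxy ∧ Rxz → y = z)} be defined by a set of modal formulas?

Definable; ◇q → □q defines it

Yes: it is partial functionality, defined by the CD schema ◇q → □q.
Suppose ◇q→□q is valid. Take Rxy, Rxz and set V(q)={y}. Then ◇q at x, so □q at x, so q at z, i.e. z=y.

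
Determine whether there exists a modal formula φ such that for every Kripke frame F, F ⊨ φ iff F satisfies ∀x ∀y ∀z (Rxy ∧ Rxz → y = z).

Definable; ◇q → □q defines it

This is a Sahlqvist condition; the CD axiom ◇q → □q defines it.
Suppose ◇q→□q is valid. Take Rxy, Rxz and set V(q)={y}. Then ◇q at x, so □q at x, so q at z, i.e. z=y.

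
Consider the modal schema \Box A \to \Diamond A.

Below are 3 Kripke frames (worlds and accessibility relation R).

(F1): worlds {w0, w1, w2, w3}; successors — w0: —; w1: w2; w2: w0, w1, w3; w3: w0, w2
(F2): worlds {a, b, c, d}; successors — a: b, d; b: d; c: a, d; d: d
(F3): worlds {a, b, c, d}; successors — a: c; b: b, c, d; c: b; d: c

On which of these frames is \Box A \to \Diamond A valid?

This is the axiom for seriality; its first-order frame correspondent is \forall x \exists y Rxy.
(F1): fails — world w0 has no successor.
(F2): holds.
(F3): holds.
Valid on: (F2), (F3).

(F2), (F3)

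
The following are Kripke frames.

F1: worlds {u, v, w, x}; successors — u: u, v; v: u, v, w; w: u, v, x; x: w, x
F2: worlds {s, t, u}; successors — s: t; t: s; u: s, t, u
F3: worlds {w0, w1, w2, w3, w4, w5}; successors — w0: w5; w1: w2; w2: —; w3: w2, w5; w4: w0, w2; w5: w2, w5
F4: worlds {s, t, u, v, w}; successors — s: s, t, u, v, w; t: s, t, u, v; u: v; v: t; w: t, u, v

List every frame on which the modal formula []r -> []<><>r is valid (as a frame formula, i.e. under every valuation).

F1, F2, F4

This is the axiom for a generalized confluence (Geach) condition; its first-order frame correspondent is forall x forall z (xRz -> exists w (xRw & z R^2 w)).
F1: holds.
F2: holds.
F3: fails — w1Rw2 but no w with w1Rw and w2R²w.
F4: holds.
Valid on: F1, F2, F4.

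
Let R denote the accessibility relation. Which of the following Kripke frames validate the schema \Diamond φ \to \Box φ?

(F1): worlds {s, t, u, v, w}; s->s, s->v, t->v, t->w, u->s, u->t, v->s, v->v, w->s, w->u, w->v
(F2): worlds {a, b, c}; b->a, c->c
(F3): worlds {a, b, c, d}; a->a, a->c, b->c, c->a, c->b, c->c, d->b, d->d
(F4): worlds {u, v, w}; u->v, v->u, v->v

Frame correspondent (Sahlqvist): \forall x \forall y \forall z (Rxy \wedge Rxz \to y = z) — i.e. partial functionality.
(F1): fails — s sees both s and v.
(F2): holds.
(F3): fails — a sees both a and c.
(F4): fails — v sees both u and v.
Valid on: (F2).

(F2)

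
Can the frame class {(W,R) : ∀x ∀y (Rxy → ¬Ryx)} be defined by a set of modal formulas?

Not definable by any modal formula

If a class were modally definable it would be closed under surjective bounded morphisms (Goldblatt–Thomason).
The 3-cycle (worlds 0,1,2 with 0→1→2→0) is asymmetric. Mapping every world to a single reflexive point • is a surjective bounded morphism, and the reflexive point is not asymmetric (R•• but asymmetry requires ¬R••).
So the class is not modally definable.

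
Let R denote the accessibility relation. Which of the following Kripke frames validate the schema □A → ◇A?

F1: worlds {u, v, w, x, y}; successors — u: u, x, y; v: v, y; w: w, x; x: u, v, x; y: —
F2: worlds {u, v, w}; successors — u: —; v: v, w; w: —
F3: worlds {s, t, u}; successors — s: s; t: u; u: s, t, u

Frame correspondent (Sahlqvist): ∀x ∃y Rxy — i.e. seriality.
F1: fails — world y has no successor.
F2: fails — world u has no successor.
F3: condition met.
Valid on: F3.

F3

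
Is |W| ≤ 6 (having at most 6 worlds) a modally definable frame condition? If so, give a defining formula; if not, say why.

Modal frame validity is preserved under disjoint unions.
Any modal formula valid on each of 7 disjoint one-world frames is valid on their disjoint union (validity is preserved under disjoint unions). Each one-world frame has |W|=1≤6, but the union has |W|=7.
So the class is not modally definable.

No — not modally definable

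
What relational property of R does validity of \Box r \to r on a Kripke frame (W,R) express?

reflexivity

Suppose □r→r is valid. At any x set V(r)={w : Rxw}. Then □r holds at x, so r holds at x, i.e. Rxx.
Conversely, on a frame with reflexivity the schema holds at every world under every valuation.
So the correspondent is reflexivity.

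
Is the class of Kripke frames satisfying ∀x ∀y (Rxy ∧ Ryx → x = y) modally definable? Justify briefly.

Not definable by any modal formula

Modal frame validity is preserved under surjective bounded morphisms.
The 8-cycle (worlds a,b,c,d,e,f,g,h with a→b→c→d→e→f→g→h→a) is antisymmetric. Sending even-indexed worlds to s and odd-indexed worlds to t is a surjective bounded morphism onto the two-world frame with s↔t, which is not antisymmetric.
So no modal formula (or set of formulas) defines exactly the antisymmetric frames.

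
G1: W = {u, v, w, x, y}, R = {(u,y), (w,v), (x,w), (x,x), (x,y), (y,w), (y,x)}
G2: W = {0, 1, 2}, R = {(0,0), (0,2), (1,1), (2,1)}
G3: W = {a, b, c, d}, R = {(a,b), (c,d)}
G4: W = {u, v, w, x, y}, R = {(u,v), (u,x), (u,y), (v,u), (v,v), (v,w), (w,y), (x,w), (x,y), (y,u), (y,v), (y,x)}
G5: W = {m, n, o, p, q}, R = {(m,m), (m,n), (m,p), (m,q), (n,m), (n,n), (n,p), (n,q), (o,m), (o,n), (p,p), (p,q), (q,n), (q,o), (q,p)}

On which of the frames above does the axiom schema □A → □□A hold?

G3

This is the axiom for transitivity; its first-order frame correspondent is ∀x ∀y ∀z (Rxy ∧ Ryz → Rxz).
G1: fails — Rxw and Rwv but not Rxv.
G2: fails — R02 and R21 but not R01.
G3: ✓.
G4: fails — Ruv and Rvw but not Ruw.
G5: fails — Rom and Rmq but not Roq.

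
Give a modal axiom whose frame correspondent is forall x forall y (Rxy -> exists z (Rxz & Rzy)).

The condition is density. The C4 schema □□p → □p defines it.
Suppose □□p→□p is valid. Take Rxy and set V(p)={w : xR²w}. Then □□p at x, so □p at x, so p at y, i.e. ∃z(Rxz∧Rzy).

□□p → □p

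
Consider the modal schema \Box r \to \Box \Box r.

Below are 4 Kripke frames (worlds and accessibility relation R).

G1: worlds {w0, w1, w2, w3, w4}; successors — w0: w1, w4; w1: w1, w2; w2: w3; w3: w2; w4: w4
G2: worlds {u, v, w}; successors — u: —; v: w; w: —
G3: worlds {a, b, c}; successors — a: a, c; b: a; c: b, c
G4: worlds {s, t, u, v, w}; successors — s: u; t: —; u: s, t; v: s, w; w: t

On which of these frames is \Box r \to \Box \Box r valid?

G2

This is the axiom for transitivity; its first-order frame correspondent is \forall x \forall y \forall z (Rxy \wedge Ryz \to Rxz).
G1: fails — Rw1w2 and Rw2w3 but not Rw1w3.
G2: condition met.
G3: fails — Rba and Rac but not Rbc.
G4: fails — Rvw and Rwt but not Rvt.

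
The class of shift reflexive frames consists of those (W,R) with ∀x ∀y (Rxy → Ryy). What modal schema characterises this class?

□(□p → p)

The condition is shift-reflexivity. The T□ schema □(□p → p) defines it.
Suppose □(□p→p) is valid. Take Rxy and set V(p)={w : Ryw}. Then at y, □p holds; since □(□p→p) at x, □p→p at y, so p at y, i.e. Ryy.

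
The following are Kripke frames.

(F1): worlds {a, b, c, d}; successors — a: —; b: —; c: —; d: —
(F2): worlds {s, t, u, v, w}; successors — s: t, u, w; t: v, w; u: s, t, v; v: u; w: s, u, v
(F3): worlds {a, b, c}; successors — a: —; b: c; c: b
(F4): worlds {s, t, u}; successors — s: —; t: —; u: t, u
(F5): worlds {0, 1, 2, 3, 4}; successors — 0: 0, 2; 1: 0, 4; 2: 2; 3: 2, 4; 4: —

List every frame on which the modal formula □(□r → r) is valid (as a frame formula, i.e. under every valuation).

The schema corresponds to shift-reflexivity: ∀x ∀y (Rxy → Ryy).
(F1): satisfies the condition.
(F2): fails — Ruv but not Rvv.
(F3): fails — Rbc but not Rcc.
(F4): fails — Rut but not Rtt.
(F5): fails — R34 but not R44.

(F1)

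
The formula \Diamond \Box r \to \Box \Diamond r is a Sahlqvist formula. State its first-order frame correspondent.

This is the .2 axiom.
Its frame correspondent is convergence — \forall x \forall y \forall z (Rxy \wedge Rxz \to \exists w (Ryw \wedge Rzw)).

convergence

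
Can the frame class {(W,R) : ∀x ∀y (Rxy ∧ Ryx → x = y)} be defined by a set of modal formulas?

Not definable by any modal formula

Any modally definable frame class is closed under surjective bounded morphisms.
The 8-cycle (worlds s,t,u,v,w,x,y,z with s→t→u→v→w→x→y→z→s) is antisymmetric. Sending even-indexed worlds to a and odd-indexed worlds to b is a surjective bounded morphism onto the two-world frame with a↔b, which is not antisymmetric.
Hence antisymmetry is not modally definable.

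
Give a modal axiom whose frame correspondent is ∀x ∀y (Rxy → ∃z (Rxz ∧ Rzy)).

The condition is density. The C4 schema □□r → □r defines it.
Suppose □□r→□r is valid. Take Rxy and set V(r)={w : xR²w}. Then □□r at x, so □r at x, so r at y, i.e. ∃z(Rxz∧Rzy).

□□r → □r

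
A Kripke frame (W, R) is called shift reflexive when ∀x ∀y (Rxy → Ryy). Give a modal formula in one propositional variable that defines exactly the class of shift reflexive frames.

□(□r → r)

This is shift-reflexivity; the standard corresponding axiom is T□: □(□r → r).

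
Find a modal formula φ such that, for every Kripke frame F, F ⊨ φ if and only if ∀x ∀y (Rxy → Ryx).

A defining formula is r → □◇r (the B axiom).
Suppose r→□◇r is valid. Take Rxy and set V(r)={x}. Then r at x, so □◇r at x, so ◇r at y, so some z with Ryz has r; z=x, i.e. Ryx.

r → □◇r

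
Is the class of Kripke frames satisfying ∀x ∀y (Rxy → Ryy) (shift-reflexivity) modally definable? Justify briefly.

This is a Sahlqvist condition; the T□ axiom □(□p → p) defines it.
Suppose □(□p→p) is valid. Take Rxy and set V(p)={w : Ryw}. Then at y, □p holds; since □(□p→p) at x, □p→p at y, so p at y, i.e. Ryy.

Definable; □(□p → p) defines it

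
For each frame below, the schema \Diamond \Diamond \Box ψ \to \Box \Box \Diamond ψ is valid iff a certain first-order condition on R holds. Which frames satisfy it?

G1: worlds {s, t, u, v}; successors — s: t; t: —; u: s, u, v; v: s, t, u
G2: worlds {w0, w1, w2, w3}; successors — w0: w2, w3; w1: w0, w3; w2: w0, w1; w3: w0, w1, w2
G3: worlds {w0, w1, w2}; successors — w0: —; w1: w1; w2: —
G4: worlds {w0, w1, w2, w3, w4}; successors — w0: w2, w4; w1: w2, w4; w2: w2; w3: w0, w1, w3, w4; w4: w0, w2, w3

G3

The schema corresponds to a generalized confluence (Geach) condition: \forall x \forall y \forall z ((x R^2 y \wedge x R^2 z) \to \exists w (yRw \wedge zRw)).
G1: fails — uR²s, uR²t but no w with sRw and tRw.
G2: fails — w0R²w0, w0R²w2 but no w with w0Rw and w2Rw.
G3: holds.
G4: fails — w0R²w2, w0R²w3 but no w with w2Rw and w3Rw.
Valid on: G3.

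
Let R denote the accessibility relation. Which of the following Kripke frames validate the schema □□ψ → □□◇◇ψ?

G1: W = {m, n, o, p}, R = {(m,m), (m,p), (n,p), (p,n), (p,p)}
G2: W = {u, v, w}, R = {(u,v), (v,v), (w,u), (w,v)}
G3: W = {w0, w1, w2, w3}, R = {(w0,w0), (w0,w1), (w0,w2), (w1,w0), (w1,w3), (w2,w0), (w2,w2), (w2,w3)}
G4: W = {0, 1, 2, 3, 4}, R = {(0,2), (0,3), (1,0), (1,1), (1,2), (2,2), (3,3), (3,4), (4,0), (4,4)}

This is the axiom for a generalized confluence (Geach) condition; its first-order frame correspondent is ∀x ∀z (xR²z → ∃w (xR²w ∧ zR²w)).
G1: condition met.
G2: condition met.
G3: fails — w0R²w3 but no w with w0R²w and w3R²w.
G4: condition met.

G1, G2, G4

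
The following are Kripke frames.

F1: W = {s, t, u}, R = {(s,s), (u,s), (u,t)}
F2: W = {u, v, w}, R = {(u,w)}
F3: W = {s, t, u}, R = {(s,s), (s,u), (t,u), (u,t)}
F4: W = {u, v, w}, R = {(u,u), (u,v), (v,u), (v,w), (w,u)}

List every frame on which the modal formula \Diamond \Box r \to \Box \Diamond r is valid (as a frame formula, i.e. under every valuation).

This is the axiom for convergence; its first-order frame correspondent is \forall x \forall y \forall z (Rxy \wedge Rxz \to \exists w (Ryw \wedge Rzw)).
F1: fails — Rus and Rut but s and t have no common successor.
F2: fails — Ruw and Ruw but w and w have no common successor.
F3: fails — Rsu and Rss but u and s have no common successor.
F4: satisfies the condition.

F4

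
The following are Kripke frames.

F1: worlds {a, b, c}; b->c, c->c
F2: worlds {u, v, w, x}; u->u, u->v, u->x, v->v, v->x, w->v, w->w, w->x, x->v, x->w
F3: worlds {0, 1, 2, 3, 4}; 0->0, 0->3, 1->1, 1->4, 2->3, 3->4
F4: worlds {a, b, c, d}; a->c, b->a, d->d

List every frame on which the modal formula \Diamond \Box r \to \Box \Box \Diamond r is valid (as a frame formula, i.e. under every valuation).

F1, F2

This is the axiom for a generalized confluence (Geach) condition; its first-order frame correspondent is \forall x \forall y \forall z ((xRy \wedge x R^2 z) \to \exists w (yRw \wedge zRw)).
F1: condition met.
F2: condition met.
F3: fails — 0R0, 0R²3 but no w with 0Rw and 3Rw.
F4: fails — bRa, bR²c but no w with aRw and cRw.
Valid on: F1, F2.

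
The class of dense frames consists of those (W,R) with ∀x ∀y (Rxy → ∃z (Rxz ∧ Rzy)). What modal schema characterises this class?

□□p → □p

A defining formula is □□p → □p (the C4 axiom).
Suppose □□p→□p is valid. Take Rxy and set V(p)={w : xR²w}. Then □□p at x, so □p at x, so p at y, i.e. ∃z(Rxz∧Rzy).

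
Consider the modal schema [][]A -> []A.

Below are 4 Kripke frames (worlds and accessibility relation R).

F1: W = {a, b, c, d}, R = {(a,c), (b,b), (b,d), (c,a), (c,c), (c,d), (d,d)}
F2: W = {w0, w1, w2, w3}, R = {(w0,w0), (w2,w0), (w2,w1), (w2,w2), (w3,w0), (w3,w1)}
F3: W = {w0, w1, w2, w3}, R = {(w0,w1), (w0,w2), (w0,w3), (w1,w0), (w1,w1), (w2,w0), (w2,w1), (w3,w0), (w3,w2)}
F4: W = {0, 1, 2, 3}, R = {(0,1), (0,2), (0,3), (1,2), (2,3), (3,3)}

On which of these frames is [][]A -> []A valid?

The schema corresponds to density: forall x forall y (Rxy -> exists z (Rxz & Rzy)).
F1: holds.
F2: fails — Rw3w1 but no z with Rw3z and Rzw1.
F3: fails — Rw0w3 but no z with Rw0z and Rzw3.
F4: fails — R12 but no z with R1z and Rz2.

F1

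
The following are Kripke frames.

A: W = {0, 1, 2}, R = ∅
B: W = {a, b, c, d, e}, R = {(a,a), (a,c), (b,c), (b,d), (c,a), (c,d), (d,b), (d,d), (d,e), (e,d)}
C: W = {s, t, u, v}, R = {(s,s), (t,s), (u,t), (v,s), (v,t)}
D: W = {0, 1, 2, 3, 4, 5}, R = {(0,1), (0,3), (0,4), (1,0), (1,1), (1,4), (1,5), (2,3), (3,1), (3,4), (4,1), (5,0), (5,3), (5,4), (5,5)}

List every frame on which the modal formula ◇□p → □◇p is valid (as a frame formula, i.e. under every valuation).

A, C

The schema corresponds to convergence: ∀x ∀y ∀z (Rxy ∧ Rxz → ∃w (Ryw ∧ Rzw)).
A: satisfies the condition.
B: fails — Rcd and Rca but d and a have no common successor.
C: satisfies the condition.
D: fails — R14 and R15 but 4 and 5 have no common successor.
Valid on: A, C.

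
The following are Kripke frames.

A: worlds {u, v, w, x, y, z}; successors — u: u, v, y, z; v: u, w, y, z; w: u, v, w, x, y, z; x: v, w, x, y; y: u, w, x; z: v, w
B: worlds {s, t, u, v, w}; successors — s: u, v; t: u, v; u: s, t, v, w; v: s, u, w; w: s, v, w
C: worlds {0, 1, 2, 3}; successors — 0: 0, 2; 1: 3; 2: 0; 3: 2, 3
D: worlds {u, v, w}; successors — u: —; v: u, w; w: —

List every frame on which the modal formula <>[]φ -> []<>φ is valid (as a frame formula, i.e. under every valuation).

A, B

The schema corresponds to convergence: forall x forall y forall z (Rxy & Rxz -> exists w (Ryw & Rzw)).
A: satisfies the condition.
B: satisfies the condition.
C: fails — R32 and R33 but 2 and 3 have no common successor.
D: fails — Rvu and Rvu but u and u have no common successor.
Valid on: A, B.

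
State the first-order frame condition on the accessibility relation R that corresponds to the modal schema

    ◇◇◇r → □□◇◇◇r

This is a Sahlqvist (Geach-type) schema ◇^3□^0r → □^2◇^3r.
First-order correspondent: ∀x ∀y ∀z ((xR³y ∧ xR²z) → ∃w (y = w ∧ zR³w)).

∀x ∀y ∀z ((xR³y ∧ xR²z) → ∃w (y = w ∧ zR³w))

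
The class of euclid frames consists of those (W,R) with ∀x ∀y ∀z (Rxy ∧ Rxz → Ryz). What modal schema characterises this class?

◇r → □◇r

This is the Euclidean property; the standard corresponding axiom is 5: ◇r → □◇r.
Suppose ◇r→□◇r is valid. Take Rxy, Rxz and set V(r)={y}. Then ◇r at x, so □◇r at x, so ◇r at z, so some w with Rzw has r; w=y, i.e. Rzy. By symmetry of the argument, Ryz.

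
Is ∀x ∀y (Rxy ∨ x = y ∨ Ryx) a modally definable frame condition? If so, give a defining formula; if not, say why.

If a class were modally definable it would be closed under disjoint unions (Goldblatt–Thomason).
Take 4 disjoint single-world reflexive frames: each is trivially connected, but their disjoint union has 4 worlds with no edge between distinct components, so it is not connected.
So no modal formula (or set of formulas) defines exactly the connected frames.

Not definable by any modal formula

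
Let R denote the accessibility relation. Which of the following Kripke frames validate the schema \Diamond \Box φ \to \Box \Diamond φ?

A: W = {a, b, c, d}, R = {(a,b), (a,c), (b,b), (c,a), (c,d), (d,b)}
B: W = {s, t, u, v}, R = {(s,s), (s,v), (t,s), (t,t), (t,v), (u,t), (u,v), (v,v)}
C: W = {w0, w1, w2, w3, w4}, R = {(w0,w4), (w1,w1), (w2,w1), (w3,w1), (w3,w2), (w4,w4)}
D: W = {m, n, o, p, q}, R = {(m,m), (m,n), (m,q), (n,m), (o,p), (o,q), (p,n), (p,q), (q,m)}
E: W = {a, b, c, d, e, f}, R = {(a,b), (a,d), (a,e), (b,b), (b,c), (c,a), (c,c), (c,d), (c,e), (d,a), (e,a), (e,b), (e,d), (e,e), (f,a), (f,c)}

The schema corresponds to convergence: \forall x \forall y \forall z (Rxy \wedge Rxz \to \exists w (Ryw \wedge Rzw)).
A: fails — Rab and Rac but b and c have no common successor.
B: holds.
C: holds.
D: fails — Rop and Roq but p and q have no common successor.
E: fails — Rab and Rad but b and d have no common successor.

B, C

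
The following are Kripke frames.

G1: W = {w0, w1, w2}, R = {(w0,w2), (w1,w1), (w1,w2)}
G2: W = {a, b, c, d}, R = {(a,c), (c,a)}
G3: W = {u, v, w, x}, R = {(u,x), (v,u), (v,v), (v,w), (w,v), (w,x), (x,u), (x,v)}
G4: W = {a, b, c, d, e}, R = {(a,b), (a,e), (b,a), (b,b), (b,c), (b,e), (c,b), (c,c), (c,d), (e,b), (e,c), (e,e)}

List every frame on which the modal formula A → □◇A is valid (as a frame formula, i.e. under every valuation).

G2

Frame correspondent (Sahlqvist): ∀x ∀y (Rxy → Ryx) — i.e. symmetry.
G1: fails — Rw1w2 but not Rw2w1.
G2: satisfies the condition.
G3: fails — Rwx but not Rxw.
G4: fails — Rcd but not Rdc.
Valid on: G2.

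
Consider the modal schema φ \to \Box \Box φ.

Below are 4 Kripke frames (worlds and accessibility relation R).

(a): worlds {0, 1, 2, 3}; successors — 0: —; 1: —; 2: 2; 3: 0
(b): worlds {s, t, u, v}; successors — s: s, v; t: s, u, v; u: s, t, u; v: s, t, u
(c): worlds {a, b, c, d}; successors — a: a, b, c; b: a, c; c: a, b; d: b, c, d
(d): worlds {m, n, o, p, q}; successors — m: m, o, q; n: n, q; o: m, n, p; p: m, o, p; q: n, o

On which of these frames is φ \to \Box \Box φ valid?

(a)

The schema corresponds to a generalized confluence (Geach) condition: \forall x \forall z (x R^2 z \to \exists w (x = w \wedge z = w)).
(a): satisfies the condition.
(b): fails — sR²t but s ≠ t.
(c): fails — aR²b but a ≠ b.
(d): fails — mR²n but m ≠ n.
Valid on: (a).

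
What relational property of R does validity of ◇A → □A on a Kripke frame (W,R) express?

This is the CD axiom.
It corresponds to partial functionality: ∀x ∀y ∀z (Rxy ∧ Rxz → y = z).

partial functionality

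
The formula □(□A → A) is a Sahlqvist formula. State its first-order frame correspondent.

Shift-reflexivity

Suppose □(□A→A) is valid. Take Rxy and set V(A)={w : Ryw}. Then at y, □A holds; since □(□A→A) at x, □A→A at y, so A at y, i.e. Ryy.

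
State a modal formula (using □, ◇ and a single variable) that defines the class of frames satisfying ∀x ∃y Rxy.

□q → ◇q

The condition is seriality. The D schema □q → ◇q defines it.
Suppose □q→◇q is valid. At any x set V(q)=W. Then □q at x, so ◇q at x, so x has a successor.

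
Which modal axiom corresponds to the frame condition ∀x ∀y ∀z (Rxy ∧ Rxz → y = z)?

◇q → □q

The condition is partial functionality. The CD schema ◇q → □q defines it.
Suppose ◇q→□q is valid. Take Rxy, Rxz and set V(q)={y}. Then ◇q at x, so □q at x, so q at z, i.e. z=y.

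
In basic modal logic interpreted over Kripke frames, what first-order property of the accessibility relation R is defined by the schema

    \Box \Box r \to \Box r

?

Suppose □□r→□r is valid. Take Rxy and set V(r)={w : xR²w}. Then □□r at x, so □r at x, so r at y, i.e. ∃z(Rxz∧Rzy).

density: \forall x \forall y (Rxy \to \exists z (Rxz \wedge Rzy))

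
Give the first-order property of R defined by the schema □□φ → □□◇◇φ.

∀x ∀z (xR²z → ∃w (xR²w ∧ zR²w))

This is a Sahlqvist (Geach-type) schema ◇^0□^2φ → □^2◇^2φ.
Minimal-valuation argument: fix x; take any y with xR^0y and any z with xR^2z. Set V(φ) to the set of worlds R-reachable from y in exactly 2 steps. Then □^2φ holds at y, so the antecedent holds at x; validity forces ◇^2φ at z, giving a w with zR^2w and yR^2w.
First-order correspondent: ∀x ∀z (xR²z → ∃w (xR²w ∧ zR²w)).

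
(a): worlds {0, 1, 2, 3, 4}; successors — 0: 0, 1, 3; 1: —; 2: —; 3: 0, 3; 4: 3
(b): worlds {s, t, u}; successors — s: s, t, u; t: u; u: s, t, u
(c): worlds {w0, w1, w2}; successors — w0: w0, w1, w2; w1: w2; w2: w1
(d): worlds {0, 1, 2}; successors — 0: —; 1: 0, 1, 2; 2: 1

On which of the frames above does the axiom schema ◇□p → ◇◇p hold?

This is the axiom for a generalized confluence (Geach) condition; its first-order frame correspondent is ∀x ∀y (xRy → ∃w (yRw ∧ xR²w)).
(a): fails — 0R1 but no w with 1Rw and 0R²w.
(b): ✓.
(c): ✓.
(d): fails — 1R0 but no w with 0Rw and 1R²w.

(b), (c)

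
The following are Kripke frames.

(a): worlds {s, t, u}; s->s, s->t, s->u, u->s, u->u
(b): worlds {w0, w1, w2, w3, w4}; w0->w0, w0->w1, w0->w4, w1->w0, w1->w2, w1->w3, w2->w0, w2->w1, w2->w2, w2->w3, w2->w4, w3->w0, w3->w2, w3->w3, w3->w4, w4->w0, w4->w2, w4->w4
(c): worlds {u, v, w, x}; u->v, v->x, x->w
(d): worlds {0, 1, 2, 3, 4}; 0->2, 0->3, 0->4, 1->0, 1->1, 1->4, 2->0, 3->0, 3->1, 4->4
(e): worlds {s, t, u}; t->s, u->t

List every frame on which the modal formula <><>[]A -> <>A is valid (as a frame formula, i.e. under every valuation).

(b)

The schema corresponds to a generalized confluence (Geach) condition: forall x forall y (x R^2 y -> exists w (yRw & xRw)).
(a): fails — sR²t but no w with tRw and sRw.
(b): satisfies the condition.
(c): fails — uR²x but no t with xRt and uRt.
(d): fails — 2R²4 but no w with 4Rw and 2Rw.
(e): fails — uR²s but no w with sRw and uRw.
Valid on: (b).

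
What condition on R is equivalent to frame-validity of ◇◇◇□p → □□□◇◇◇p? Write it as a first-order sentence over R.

This is a Sahlqvist (Geach-type) schema ◇^3□^1p → □^3◇^3p.
Minimal-valuation argument: fix x; take any y with xR^3y and any z with xR^3z. Set V(p) to the set of worlds R-reachable from y in exactly 1 step. Then □^1p holds at y, so the antecedent holds at x; validity forces ◇^3p at z, giving a w with zR^3w and yR^1w.
First-order correspondent: ∀x ∀y ∀z ((xR³y ∧ xR³z) → ∃w (yRw ∧ zR³w)).

∀x ∀y ∀z ((xR³y ∧ xR³z) → ∃w (yRw ∧ zR³w))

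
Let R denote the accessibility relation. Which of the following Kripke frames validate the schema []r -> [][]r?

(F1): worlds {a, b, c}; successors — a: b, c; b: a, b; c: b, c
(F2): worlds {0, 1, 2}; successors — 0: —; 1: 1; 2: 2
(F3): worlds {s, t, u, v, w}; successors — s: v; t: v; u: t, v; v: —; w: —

(F2), (F3)

The schema corresponds to transitivity: forall x forall y forall z (Rxy & Ryz -> Rxz).
(F1): fails — Rab and Rba but not Raa.
(F2): holds.
(F3): holds.
Valid on: (F2), (F3).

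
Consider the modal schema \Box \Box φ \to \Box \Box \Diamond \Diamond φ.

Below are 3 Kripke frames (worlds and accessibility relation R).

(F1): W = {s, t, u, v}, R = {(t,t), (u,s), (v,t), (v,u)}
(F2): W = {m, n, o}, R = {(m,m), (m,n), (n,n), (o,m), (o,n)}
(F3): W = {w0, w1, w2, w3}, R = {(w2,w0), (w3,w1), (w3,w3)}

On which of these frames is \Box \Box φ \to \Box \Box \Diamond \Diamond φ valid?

(F2)

Frame correspondent (Sahlqvist): \forall x \forall z (x R^2 z \to \exists w (x R^2 w \wedge z R^2 w)) — i.e. a generalized confluence (Geach) condition.
(F1): fails — vR²s but no w with vR²w and sR²w.
(F2): condition met.
(F3): fails — w3R²w1 but no w with w3R²w and w1R²w.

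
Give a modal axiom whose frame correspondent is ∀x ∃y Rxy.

A defining formula is □q → ◇q (the D axiom).

□q → ◇q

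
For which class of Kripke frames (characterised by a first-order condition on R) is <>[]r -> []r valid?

the Euclidean property: forall x forall y forall z (Rxy & Rxz -> Ryz)

This is frame-equivalent to ◇r → □◇r (substitute ¬r for r and contrapose).
Suppose ◇r→□◇r is valid. Take Rxy, Rxz and set V(r)={y}. Then ◇r at x, so □◇r at x, so ◇r at z, so some w with Rzw has r; w=y, i.e. Rzy. By symmetry of the argument, Ryz.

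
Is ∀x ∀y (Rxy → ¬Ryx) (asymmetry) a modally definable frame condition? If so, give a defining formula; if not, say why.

Any modally definable frame class is closed under surjective bounded morphisms.
The 4-cycle (worlds 0,1,2,3 with 0→1→2→3→0) is asymmetric. Mapping every world to a single reflexive point • is a surjective bounded morphism, and the reflexive point is not asymmetric (R•• but asymmetry requires ¬R••).
So no modal formula (or set of formulas) defines exactly the asymmetric frames.

Not modally definable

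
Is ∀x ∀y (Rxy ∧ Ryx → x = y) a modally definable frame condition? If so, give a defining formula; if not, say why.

If a class were modally definable it would be closed under surjective bounded morphisms (Goldblatt–Thomason).
The 4-cycle (worlds s,t,u,v with s→t→u→v→s) is antisymmetric. Sending even-indexed worlds to s and odd-indexed worlds to t is a surjective bounded morphism onto the two-world frame with s↔t, which is not antisymmetric.
So the class is not modally definable.

Not modally definable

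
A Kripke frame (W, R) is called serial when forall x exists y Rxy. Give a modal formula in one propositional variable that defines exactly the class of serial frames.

A defining formula is □q → ◇q (the D axiom).
Suppose □q→◇q is valid. At any x set V(q)=W. Then □q at x, so ◇q at x, so x has a successor.

□q → ◇q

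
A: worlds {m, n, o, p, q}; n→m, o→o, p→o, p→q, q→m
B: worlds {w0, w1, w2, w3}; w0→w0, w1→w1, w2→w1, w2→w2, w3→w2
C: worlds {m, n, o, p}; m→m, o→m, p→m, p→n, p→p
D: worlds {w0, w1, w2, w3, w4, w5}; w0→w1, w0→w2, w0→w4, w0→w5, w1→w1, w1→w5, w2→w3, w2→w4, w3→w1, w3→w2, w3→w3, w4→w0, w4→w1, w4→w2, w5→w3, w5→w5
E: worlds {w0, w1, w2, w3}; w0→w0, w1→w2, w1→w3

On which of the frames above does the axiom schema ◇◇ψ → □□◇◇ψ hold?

E

The schema corresponds to a generalized confluence (Geach) condition: ∀x ∀y ∀z ((xR²y ∧ xR²z) → ∃w (y = w ∧ zR²w)).
A: fails — pR²m, pR²m but no w with m=w and mR²w.
B: fails — w2R²w2, w2R²w1 but no w with w2=w and w1R²w.
C: fails — pR²m, pR²n but no w with m=w and nR²w.
D: fails — w0R²w0, w0R²w1 but no w with w0=w and w1R²w.
E: condition met.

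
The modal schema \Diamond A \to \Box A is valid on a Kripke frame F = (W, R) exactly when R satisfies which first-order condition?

This schema is the CD axiom.
It corresponds to partial functionality: \forall x \forall y \forall z (Rxy \wedge Rxz \to y = z).

partial functionality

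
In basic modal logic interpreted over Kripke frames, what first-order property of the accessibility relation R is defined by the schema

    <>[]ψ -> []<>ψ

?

Suppose ◇□ψ→□◇ψ is valid. Take Rxy, Rxz and set V(ψ)={w : Ryw}. Then □ψ at y so ◇□ψ at x, so □◇ψ at x, so ◇ψ at z, giving w with Rzw and Ryw.
The converse is a direct semantic check.
Frame condition: forall x forall y forall z (Rxy & Rxz -> exists w (Ryw & Rzw)).

convergence: forall x forall y forall z (Rxy & Rxz -> exists w (Ryw & Rzw))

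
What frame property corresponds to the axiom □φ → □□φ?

Suppose □φ→□□φ is valid. Take Rxy, Ryz and set V(φ)={w : Rxw}. Then □φ at x, so □□φ at x, so □φ at y, so φ at z, i.e. Rxz.
Conversely, on a frame with transitivity the schema holds at every world under every valuation.
Frame condition: ∀x ∀y ∀z (Rxy ∧ Ryz → Rxz).

transitivity: ∀x ∀y ∀z (Rxy ∧ Ryz → Rxz)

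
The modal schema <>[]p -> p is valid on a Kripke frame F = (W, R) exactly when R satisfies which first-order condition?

This is a form of the B axiom.
Its frame correspondent is symmetry — forall x forall y (Rxy -> Ryx).

symmetry: forall x forall y (Rxy -> Ryx)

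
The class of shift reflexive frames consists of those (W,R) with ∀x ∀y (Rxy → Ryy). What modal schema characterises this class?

□(□r → r)

The condition is shift-reflexivity. The T□ schema □(□r → r) defines it.
Suppose □(□r→r) is valid. Take Rxy and set V(r)={w : Ryw}. Then at y, □r holds; since □(□r→r) at x, □r→r at y, so r at y, i.e. Ryy.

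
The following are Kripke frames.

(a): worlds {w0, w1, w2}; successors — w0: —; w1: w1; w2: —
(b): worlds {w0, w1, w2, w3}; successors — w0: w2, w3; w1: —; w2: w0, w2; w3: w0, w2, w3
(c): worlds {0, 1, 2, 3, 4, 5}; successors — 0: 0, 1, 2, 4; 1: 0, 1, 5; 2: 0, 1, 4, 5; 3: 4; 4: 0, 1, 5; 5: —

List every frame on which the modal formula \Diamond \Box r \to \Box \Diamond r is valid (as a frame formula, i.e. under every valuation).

(a), (b)

Frame correspondent (Sahlqvist): \forall x \forall y \forall z (Rxy \wedge Rxz \to \exists w (Ryw \wedge Rzw)) — i.e. convergence.
(a): ✓.
(b): ✓.
(c): fails — R10 and R15 but 0 and 5 have no common successor.
Valid on: (a), (b).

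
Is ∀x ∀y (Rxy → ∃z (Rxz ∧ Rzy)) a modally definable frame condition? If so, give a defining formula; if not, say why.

The condition is density. A defining modal formula is □□r → □r.
Suppose □□r→□r is valid. Take Rxy and set V(r)={w : xR²w}. Then □□r at x, so □r at x, so r at y, i.e. ∃z(Rxz∧Rzy).

Yes — defined by □□r → □r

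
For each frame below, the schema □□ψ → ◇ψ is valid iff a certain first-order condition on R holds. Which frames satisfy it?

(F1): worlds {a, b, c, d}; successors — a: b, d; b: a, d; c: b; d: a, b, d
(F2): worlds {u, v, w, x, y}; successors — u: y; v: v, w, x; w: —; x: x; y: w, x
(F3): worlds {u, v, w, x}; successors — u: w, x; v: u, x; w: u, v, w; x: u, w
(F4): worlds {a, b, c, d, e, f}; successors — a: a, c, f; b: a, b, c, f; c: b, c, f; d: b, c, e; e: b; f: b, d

Frame correspondent (Sahlqvist): ∀x ∃w (xR²w ∧ xRw) — i.e. a generalized confluence (Geach) condition.
(F1): fails — at c but no w with cR²w and cRw.
(F2): fails — at u but no t with uR²t and uRt.
(F3): holds.
(F4): holds.

(F3), (F4)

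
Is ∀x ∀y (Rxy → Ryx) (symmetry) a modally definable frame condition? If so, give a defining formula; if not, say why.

Yes — defined by q → □◇q

This is a Sahlqvist condition; the B axiom q → □◇q defines it.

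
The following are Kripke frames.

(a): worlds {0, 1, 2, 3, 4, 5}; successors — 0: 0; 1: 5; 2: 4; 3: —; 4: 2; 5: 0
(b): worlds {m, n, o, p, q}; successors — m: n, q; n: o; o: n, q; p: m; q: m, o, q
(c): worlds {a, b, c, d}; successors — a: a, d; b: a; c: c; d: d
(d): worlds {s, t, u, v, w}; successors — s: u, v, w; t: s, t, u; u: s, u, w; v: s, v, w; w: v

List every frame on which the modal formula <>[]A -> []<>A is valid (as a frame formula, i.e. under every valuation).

(a), (b), (c)

Frame correspondent (Sahlqvist): forall x forall y forall z (Rxy & Rxz -> exists w (Ryw & Rzw)) — i.e. convergence.
(a): satisfies the condition.
(b): satisfies the condition.
(c): satisfies the condition.
(d): fails — Rsw and Rsu but w and u have no common successor.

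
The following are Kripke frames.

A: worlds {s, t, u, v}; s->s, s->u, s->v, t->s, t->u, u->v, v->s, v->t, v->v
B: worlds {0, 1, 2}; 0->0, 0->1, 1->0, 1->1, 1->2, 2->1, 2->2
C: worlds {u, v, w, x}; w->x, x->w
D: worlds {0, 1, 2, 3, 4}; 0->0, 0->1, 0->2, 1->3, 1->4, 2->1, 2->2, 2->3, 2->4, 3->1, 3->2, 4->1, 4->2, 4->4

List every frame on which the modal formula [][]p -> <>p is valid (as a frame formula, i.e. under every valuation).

A, B, D

This is the axiom for a generalized confluence (Geach) condition; its first-order frame correspondent is forall x exists w (x R^2 w & xRw).
A: satisfies the condition.
B: satisfies the condition.
C: fails — at u but no t with uR²t and uRt.
D: satisfies the condition.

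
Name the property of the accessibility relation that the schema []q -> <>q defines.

Seriality

Suppose □q→◇q is valid. At any x set V(q)=W. Then □q at x, so ◇q at x, so x has a successor.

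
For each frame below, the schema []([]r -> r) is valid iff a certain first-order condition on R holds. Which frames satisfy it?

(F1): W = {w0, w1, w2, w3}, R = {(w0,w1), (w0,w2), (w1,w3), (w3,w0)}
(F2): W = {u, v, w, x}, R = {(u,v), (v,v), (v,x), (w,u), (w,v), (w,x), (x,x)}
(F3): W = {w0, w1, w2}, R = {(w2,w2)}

This is the axiom for shift-reflexivity; its first-order frame correspondent is forall x forall y (Rxy -> Ryy).
(F1): fails — Rw0w1 but not Rw1w1.
(F2): fails — Rwu but not Ruu.
(F3): holds.
Valid on: (F3).

(F3)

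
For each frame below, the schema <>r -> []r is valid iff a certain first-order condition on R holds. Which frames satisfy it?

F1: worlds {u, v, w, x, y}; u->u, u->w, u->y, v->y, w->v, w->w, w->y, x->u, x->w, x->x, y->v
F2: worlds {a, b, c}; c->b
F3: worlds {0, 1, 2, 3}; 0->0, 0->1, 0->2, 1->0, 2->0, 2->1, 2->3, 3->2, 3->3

F2

The schema corresponds to partial functionality: forall x forall y forall z (Rxy & Rxz -> y = z).
F1: fails — u sees both u and w.
F2: holds.
F3: fails — 0 sees both 0 and 1.
Valid on: F2.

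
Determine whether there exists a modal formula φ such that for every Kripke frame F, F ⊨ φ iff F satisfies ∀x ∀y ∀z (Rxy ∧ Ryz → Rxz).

Yes — defined by □r → □□r

The condition is transitivity. A defining modal formula is □r → □□r.
Suppose □r→□□r is valid. Take Rxy, Ryz and set V(r)={w : Rxw}. Then □r at x, so □□r at x, so □r at y, so r at z, i.e. Rxz.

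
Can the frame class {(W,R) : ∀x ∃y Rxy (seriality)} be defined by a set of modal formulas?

Yes — defined by □q → ◇q

Yes: it is seriality, defined by the D schema □q → ◇q.
Suppose □q→◇q is valid. At any x set V(q)=W. Then □q at x, so ◇q at x, so x has a successor.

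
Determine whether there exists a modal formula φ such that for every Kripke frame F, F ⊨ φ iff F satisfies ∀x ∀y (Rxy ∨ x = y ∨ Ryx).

Any modally definable frame class is closed under disjoint unions.
Take 2 disjoint single-world reflexive frames: each is trivially connected, but their disjoint union has 2 worlds with no edge between distinct components, so it is not connected.
So the class is not modally definable.

No — not modally definable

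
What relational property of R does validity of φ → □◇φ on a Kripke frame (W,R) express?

Symmetry

This schema is the B axiom.
Its frame correspondent is symmetry — ∀x ∀y (Rxy → Ryx).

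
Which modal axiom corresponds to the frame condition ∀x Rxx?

This is reflexivity; the standard corresponding axiom is T: □q → q.
Suppose □q→q is valid. At any x set V(q)={w : Rxw}. Then □q holds at x, so q holds at x, i.e. Rxx.

□q → q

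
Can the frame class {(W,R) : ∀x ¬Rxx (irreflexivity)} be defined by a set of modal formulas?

Not modally definable

If a class were modally definable it would be closed under surjective bounded morphisms (Goldblatt–Thomason).
The 2-cycle (worlds a,b with a→b→a) is irreflexive, and the map sending every world to a single reflexive point • is a surjective bounded morphism (forth: every edge maps to (•,•); back: every world has a successor). So any modal formula valid on the 2-cycle is also valid on the reflexive point, which is not irreflexive.
Hence irreflexivity is not modally definable.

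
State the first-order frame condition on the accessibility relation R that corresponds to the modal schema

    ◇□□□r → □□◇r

This is a Sahlqvist (Geach-type) schema ◇^1□^3r → □^2◇^1r.
Minimal-valuation argument: fix x; take any y with xR^1y and any z with xR^2z. Set V(r) to the set of worlds R-reachable from y in exactly 3 steps. Then □^3r holds at y, so the antecedent holds at x; validity forces ◇^1r at z, giving a w with zR^1w and yR^3w.
First-order correspondent: ∀x ∀y ∀z ((xRy ∧ xR²z) → ∃w (yR³w ∧ zRw)).

∀x ∀y ∀z ((xRy ∧ xR²z) → ∃w (yR³w ∧ zRw))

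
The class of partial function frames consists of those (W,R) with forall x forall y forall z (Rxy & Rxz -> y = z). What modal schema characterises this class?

A defining formula is ◇ψ → □ψ (the CD axiom).
Suppose ◇ψ→□ψ is valid. Take Rxy, Rxz and set V(ψ)={y}. Then ◇ψ at x, so □ψ at x, so ψ at z, i.e. z=y.

◇ψ → □ψ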